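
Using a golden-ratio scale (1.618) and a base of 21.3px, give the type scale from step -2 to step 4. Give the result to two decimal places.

Step -2: 21.3 ÷ 1.618² = 8.14
Step -1: 21.3 ÷ 1.618 = 13.16
Step 0: 21.3px
Step 1: 21.3 × 1.618 = 34.46
Step 2: 21.3 × 1.618² = 55.76
Step 3: 21.3 × 1.618³ = 90.22
Step 4: 21.3 × 1.618⁴ = 145.98

8.14px, 13.16px, 21.30px, 34.46px, 55.76px, 90.22px, 145.98px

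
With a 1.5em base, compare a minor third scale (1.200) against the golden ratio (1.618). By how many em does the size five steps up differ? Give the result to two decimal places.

12.90em

Minor third: 1.5 × 1.200⁵ = 3.7325em
Golden ratio: 1.5 × 1.618⁵ = 16.6335em
Difference: 16.6335 − 3.7325 = 12.9010em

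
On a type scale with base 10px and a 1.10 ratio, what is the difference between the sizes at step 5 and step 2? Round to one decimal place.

4.0px

Step 2: 10.0 × 1.10² = 12.100px
Step 5: 10.0 × 1.10⁵ = 16.105px
Difference: 16.105 − 12.100 = 4.005px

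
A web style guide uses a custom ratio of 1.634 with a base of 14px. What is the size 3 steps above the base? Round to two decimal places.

61.08px

Every step multiplies by the scale ratio.
14.0 × 1.634³ = 14.0 × 4.36271 ≈ 61.08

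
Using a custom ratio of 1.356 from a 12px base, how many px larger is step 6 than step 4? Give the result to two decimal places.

Step 4: 12.0 × 1.356⁴ = 40.5714px
Step 6: 12.0 × 1.356⁶ = 74.6001px
Difference: 74.6001 − 40.5714 = 34.0287px

34.03px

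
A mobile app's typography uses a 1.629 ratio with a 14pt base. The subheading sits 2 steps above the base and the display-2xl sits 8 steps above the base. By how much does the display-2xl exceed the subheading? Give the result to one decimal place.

Step 2: 14.0 × 1.629² = 37.151pt
Step 8: 14.0 × 1.629⁸ = 694.219pt
Difference: 694.219 − 37.151 = 657.068pt

657.1pt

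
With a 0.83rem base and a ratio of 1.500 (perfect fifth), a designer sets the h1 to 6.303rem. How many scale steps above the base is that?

1.500ⁿ = 6.303 / 0.83 = 7.5940
n = ln(7.5940) / ln(1.500) = 2.0274 / 0.4055 ≈ 5.00

5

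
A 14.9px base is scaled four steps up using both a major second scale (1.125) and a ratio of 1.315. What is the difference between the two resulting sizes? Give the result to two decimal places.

Major second: 14.9 × 1.125⁴ = 23.8669px
At 1.315: 14.9 × 1.315⁴ = 44.5543px
Difference: 44.5543 − 23.8669 = 20.6874px

20.69px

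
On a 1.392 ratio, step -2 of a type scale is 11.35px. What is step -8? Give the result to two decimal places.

11.35 ÷ 1.392⁶ = 11.35 ÷ 7.27504 ≈ 1.560

1.56px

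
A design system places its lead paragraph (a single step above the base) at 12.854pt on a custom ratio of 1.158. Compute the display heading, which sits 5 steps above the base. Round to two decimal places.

23.11pt

Moving from step +1 to step +5 is 4 steps up, so multiply by r⁴.
12.854 × 1.158⁴ = 12.854 × 1.79818 ≈ 23.114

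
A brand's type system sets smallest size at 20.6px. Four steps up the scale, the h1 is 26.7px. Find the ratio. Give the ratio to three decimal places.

The ratio satisfies 20.6 × r⁴ = 26.7, so r = (26.7 / 20.6)^(1/4).
r = 1.2961^(1/4) ≈ 1.0670

1.067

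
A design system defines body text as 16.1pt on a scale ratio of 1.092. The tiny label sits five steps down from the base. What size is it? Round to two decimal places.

10.37pt

A modular type scale is a geometric sequence: sizeₙ = base × rⁿ.
16.1 ÷ 1.092⁵ = 16.1 ÷ 1.55279 ≈ 10.37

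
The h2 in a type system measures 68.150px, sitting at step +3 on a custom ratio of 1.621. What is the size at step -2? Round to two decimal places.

68.150 ÷ 1.621⁵ = 68.150 ÷ 11.19219 ≈ 6.089

6.09px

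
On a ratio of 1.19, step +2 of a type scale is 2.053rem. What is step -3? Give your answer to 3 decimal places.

0.860rem

2.053 ÷ 1.19⁵ = 2.053 ÷ 2.38635 ≈ 0.860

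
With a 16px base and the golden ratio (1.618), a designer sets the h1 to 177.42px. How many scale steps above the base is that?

1.618ⁿ = 177.42 / 16 = 11.0887
n = ln(11.0887) / ln(1.618) = 2.4059 / 0.4812 ≈ 5.00

5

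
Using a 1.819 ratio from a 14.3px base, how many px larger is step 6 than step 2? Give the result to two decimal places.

470.69px

Step 2: 14.3 × 1.819² = 47.3153px
Step 6: 14.3 × 1.819⁶ = 518.0029px
Difference: 518.0029 − 47.3153 = 470.6876px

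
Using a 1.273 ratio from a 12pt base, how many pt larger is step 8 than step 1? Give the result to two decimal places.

67.48pt

Step 1: 12.0 × 1.273 = 15.2760pt
Step 8: 12.0 × 1.273⁸ = 82.7577pt
Difference: 82.7577 − 15.2760 = 67.4817pt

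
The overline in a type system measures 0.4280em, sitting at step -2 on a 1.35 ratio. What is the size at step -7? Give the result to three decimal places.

The gap is -7 − (-2) = -5 steps, so the factor is 1.35^-5.
0.4280 ÷ 1.35⁵ = 0.4280 ÷ 4.48403 ≈ 0.095

0.095em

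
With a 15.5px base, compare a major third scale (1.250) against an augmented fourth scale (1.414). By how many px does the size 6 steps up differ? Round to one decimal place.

Major third: 15.5 × 1.250⁶ = 59.128px
Augmented fourth: 15.5 × 1.414⁶ = 123.888px
Difference: 123.888 − 59.128 = 64.760px

64.8px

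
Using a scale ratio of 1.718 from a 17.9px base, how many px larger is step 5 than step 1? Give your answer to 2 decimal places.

Step 1: 17.9 × 1.718 = 30.7522px
Step 5: 17.9 × 1.718⁵ = 267.8976px
Difference: 267.8976 − 30.7522 = 237.1454px

237.15px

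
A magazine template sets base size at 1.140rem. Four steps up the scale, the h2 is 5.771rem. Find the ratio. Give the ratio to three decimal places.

1.500

r⁴ = 5.771 / 1.140, so r = (5.771/1.140)^(1/4).
r = 5.0623^(1/4) ≈ 1.5000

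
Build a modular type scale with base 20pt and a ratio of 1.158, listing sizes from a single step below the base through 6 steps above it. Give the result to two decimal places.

Step -1: 20.0 ÷ 1.158 = 17.27
Step 0: 20pt
Step 1: 20.0 × 1.158 = 23.16
Step 2: 20.0 × 1.158² = 26.82
Step 3: 20.0 × 1.158³ = 31.06
Step 4: 20.0 × 1.158⁴ = 35.96
Step 5: 20.0 × 1.158⁵ = 41.65
Step 6: 20.0 × 1.158⁶ = 48.23

17.27pt, 20.00pt, 23.16pt, 26.82pt, 31.06pt, 35.96pt, 41.65pt, 48.23pt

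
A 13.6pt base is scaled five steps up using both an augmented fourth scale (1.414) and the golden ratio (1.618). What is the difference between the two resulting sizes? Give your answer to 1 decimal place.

Augmented fourth: 13.6 × 1.414⁵ = 76.875pt
Golden ratio: 13.6 × 1.618⁵ = 150.810pt
Difference: 150.810 − 76.875 = 73.935pt

73.9pt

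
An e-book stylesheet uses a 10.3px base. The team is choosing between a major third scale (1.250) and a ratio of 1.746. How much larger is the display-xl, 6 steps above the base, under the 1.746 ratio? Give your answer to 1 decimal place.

252.5px

Major third: 10.3 × 1.250⁶ = 39.291px
At 1.746: 10.3 × 1.746⁶ = 291.812px
Difference: 291.812 − 39.291 = 252.521px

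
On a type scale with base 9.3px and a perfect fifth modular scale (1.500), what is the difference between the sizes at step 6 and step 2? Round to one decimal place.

85.0px

Step 2: 9.3 × 1.500² = 20.925px
Step 6: 9.3 × 1.500⁶ = 105.933px
Difference: 105.933 − 20.925 = 85.008px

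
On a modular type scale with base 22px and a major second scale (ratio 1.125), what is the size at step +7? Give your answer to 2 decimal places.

22.0 × 1.125⁷ = 22.0 × 2.28070 ≈ 50.18

50.18px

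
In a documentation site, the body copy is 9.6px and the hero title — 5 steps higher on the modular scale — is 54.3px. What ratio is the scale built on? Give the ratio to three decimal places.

The ratio satisfies 9.6 × r⁵ = 54.3, so r = (54.3 / 9.6)^(1/5).
r = 5.6562^(1/5) ≈ 1.4142

1.414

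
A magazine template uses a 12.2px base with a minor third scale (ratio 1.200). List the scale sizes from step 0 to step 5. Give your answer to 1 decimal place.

12.2px, 14.6px, 17.6px, 21.1px, 25.3px, 30.4px

Step 0: 12.2px
Step 1: 12.2 × 1.200 = 14.6
Step 2: 12.2 × 1.200² = 17.6
Step 3: 12.2 × 1.200³ = 21.1
Step 4: 12.2 × 1.200⁴ = 25.3
Step 5: 12.2 × 1.200⁵ = 30.4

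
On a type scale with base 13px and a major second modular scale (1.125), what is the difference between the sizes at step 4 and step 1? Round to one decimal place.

6.2px

Step 1: 13.0 × 1.125 = 14.625px
Step 4: 13.0 × 1.125⁴ = 20.823px
Difference: 20.823 − 14.625 = 6.198px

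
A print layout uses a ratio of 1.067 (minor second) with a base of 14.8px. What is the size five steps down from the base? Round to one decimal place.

14.8 ÷ 1.067⁵ = 14.8 ÷ 1.38300 ≈ 10.70

10.7px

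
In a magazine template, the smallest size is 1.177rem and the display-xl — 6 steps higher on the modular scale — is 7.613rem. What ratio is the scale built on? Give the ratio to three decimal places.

1.365

The ratio satisfies 1.177 × r⁶ = 7.613, so r = (7.613 / 1.177)^(1/6).
r = 6.4681^(1/6) ≈ 1.3650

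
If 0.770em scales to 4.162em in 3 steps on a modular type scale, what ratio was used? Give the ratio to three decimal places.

1.755

r³ = 4.162 / 0.770, so r = (4.162/0.770)^(1/3).
r = 5.4052^(1/3) ≈ 1.7550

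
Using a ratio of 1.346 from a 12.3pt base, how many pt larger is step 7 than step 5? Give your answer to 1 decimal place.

44.1pt

Step 5: 12.3 × 1.346⁵ = 54.341pt
Step 7: 12.3 × 1.346⁷ = 98.451pt
Difference: 98.451 − 54.341 = 44.110pt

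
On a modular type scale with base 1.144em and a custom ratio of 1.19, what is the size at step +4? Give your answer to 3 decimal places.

1.144 × 1.19⁴ = 1.144 × 2.00534 ≈ 2.294

2.294em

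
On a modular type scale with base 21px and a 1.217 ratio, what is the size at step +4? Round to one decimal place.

46.1px

A modular type scale is a geometric sequence: sizeₙ = base × rⁿ.
21.0 × 1.217⁴ = 21.0 × 2.19362 ≈ 46.07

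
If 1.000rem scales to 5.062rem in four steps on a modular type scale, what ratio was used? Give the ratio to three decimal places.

r⁴ = 5.062 / 1.000, so r = (5.062/1.000)^(1/4).
r = 5.0620^(1/4) ≈ 1.5000

1.500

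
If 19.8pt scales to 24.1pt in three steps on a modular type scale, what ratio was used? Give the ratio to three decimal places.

1.068

r³ = 24.1 / 19.8, so r = (24.1/19.8)^(1/3).
r = 1.2172^(1/3) ≈ 1.0677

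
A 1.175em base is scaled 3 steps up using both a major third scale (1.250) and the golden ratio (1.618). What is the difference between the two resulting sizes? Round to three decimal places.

Major third: 1.175 × 1.250³ = 2.29492em
Golden ratio: 1.175 × 1.618³ = 4.97707em
Difference: 4.97707 − 2.29492 = 2.68215em

2.682em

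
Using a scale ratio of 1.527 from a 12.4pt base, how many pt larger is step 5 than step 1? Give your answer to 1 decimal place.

Step 1: 12.4 × 1.527 = 18.935pt
Step 5: 12.4 × 1.527⁵ = 102.948pt
Difference: 102.948 − 18.935 = 84.013pt

84.0pt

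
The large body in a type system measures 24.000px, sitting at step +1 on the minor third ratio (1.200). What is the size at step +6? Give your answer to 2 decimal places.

59.72px

The gap is 6 − (1) = 5 steps, so the factor is 1.200^5.
24.000 × 1.200⁵ = 24.000 × 2.48832 ≈ 59.720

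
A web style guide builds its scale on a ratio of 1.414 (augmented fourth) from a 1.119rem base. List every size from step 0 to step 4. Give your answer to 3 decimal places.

Step 0: 1.119rem
Step 1: 1.119 × 1.414 = 1.582
Step 2: 1.119 × 1.414² = 2.237
Step 3: 1.119 × 1.414³ = 3.164
Step 4: 1.119 × 1.414⁴ = 4.473

1.119rem, 1.582rem, 2.237rem, 3.164rem, 4.473rem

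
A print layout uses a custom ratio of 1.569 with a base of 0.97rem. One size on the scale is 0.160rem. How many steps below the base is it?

1.569ⁿ = 0.97 / 0.160 = 6.0625
n = ln(6.0625) / ln(1.569) = 1.8021 / 0.4504 ≈ 4.00

4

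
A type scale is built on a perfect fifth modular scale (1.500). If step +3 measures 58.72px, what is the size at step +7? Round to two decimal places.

297.27px

58.72 × 1.500⁴ = 58.72 × 5.06250 ≈ 297.270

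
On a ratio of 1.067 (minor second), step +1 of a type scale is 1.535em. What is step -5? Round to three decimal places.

1.040em

The gap is -5 − (1) = -6 steps, so the factor is 1.067^-6.
1.535 ÷ 1.067⁶ = 1.535 ÷ 1.47566 ≈ 1.040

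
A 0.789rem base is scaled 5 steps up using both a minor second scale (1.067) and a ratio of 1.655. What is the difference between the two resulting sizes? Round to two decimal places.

8.71rem

Minor second: 0.789 × 1.067⁵ = 1.0912rem
At 1.655: 0.789 × 1.655⁵ = 9.7964rem
Difference: 9.7964 − 1.0912 = 8.7052rem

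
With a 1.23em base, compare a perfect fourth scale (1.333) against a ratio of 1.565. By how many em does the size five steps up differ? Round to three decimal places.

Perfect fourth: 1.23 × 1.333⁵ = 5.17673em
At 1.565: 1.23 × 1.565⁵ = 11.54720em
Difference: 11.54720 − 5.17673 = 6.37047em

6.370em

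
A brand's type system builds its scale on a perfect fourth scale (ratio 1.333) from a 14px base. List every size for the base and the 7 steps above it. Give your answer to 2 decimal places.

14.00px, 18.66px, 24.88px, 33.16px, 44.20px, 58.92px, 78.54px, 104.70px

Step 0: 14px
Step 1: 14.0 × 1.333 = 18.66
Step 2: 14.0 × 1.333² = 24.88
Step 3: 14.0 × 1.333³ = 33.16
Step 4: 14.0 × 1.333⁴ = 44.20
Step 5: 14.0 × 1.333⁵ = 58.92
Step 6: 14.0 × 1.333⁶ = 78.54
Step 7: 14.0 × 1.333⁷ = 104.70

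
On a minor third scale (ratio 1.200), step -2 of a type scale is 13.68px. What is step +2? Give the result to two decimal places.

28.37px

Moving from step -2 to step +2 is 4 steps up, so multiply by r⁴.
13.68 × 1.200⁴ = 13.68 × 2.07360 ≈ 28.367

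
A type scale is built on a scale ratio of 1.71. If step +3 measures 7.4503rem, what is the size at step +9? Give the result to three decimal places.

186.273rem

The gap is 9 − (3) = 6 steps, so the factor is 1.71^6.
7.4503 × 1.71⁶ = 7.4503 × 25.00211 ≈ 186.273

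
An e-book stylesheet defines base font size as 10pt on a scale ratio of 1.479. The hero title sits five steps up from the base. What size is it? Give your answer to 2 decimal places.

70.77pt

Every step multiplies by the scale ratio.
10.0 × 1.479⁵ = 10.0 × 7.07686 ≈ 70.77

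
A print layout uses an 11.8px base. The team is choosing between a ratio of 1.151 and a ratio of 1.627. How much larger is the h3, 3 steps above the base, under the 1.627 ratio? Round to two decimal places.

At 1.151: 11.8 × 1.151³ = 17.9932px
At 1.627: 11.8 × 1.627³ = 50.8212px
Difference: 50.8212 − 17.9932 = 32.8280px

32.83px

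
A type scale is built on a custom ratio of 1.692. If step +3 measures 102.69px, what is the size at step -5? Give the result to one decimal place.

1.5px

Moving from step +3 to step -5 is 8 steps down, so divide by r⁸.
102.69 ÷ 1.692⁸ = 102.69 ÷ 67.17426 ≈ 1.529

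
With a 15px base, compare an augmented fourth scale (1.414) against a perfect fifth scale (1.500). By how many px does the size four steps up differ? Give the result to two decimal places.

Augmented fourth: 15.0 × 1.414⁴ = 59.9638px
Perfect fifth: 15.0 × 1.500⁴ = 75.9375px
Difference: 75.9375 − 59.9638 = 15.9737px

15.97px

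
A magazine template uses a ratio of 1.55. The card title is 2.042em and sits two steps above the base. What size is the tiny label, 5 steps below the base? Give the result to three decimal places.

The gap is -5 − (2) = -7 steps, so the factor is 1.55^-7.
2.042 ÷ 1.55⁷ = 2.042 ÷ 21.49423 ≈ 0.095

0.095em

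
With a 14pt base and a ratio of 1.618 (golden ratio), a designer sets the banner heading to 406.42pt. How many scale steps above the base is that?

7

1.618ⁿ = 406.42 / 14 = 29.0300
n = ln(29.0300) / ln(1.618) = 3.3683 / 0.4812 ≈ 7.00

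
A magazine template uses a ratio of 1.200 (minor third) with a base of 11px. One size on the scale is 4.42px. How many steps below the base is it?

5

1.200ⁿ = 11 / 4.42 = 2.4887
n = ln(2.4887) / ln(1.200) = 0.9118 / 0.1823 ≈ 5.00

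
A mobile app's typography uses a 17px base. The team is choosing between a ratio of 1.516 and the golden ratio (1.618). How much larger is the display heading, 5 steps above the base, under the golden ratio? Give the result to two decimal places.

52.39px

At 1.516: 17.0 × 1.516⁵ = 136.1272px
Golden ratio: 17.0 × 1.618⁵ = 188.5131px
Difference: 188.5131 − 136.1272 = 52.3859px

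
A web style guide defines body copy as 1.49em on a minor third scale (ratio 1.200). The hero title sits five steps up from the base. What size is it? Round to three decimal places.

3.708em

1.49 × 1.200⁵ = 1.49 × 2.48832 ≈ 3.708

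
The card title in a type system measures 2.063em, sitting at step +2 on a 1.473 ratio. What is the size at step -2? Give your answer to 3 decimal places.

0.438em

The gap is -2 − (2) = -4 steps, so the factor is 1.473^-4.
2.063 ÷ 1.473⁴ = 2.063 ÷ 4.70772 ≈ 0.438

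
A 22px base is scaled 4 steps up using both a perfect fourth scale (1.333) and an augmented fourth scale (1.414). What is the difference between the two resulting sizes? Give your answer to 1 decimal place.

Perfect fourth: 22.0 × 1.333⁴ = 69.461px
Augmented fourth: 22.0 × 1.414⁴ = 87.947px
Difference: 87.947 − 69.461 = 18.486px

18.5px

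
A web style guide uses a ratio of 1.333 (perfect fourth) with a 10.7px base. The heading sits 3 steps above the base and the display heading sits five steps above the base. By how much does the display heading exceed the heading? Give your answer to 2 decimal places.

Step 3: 10.7 × 1.333³ = 25.3439px
Step 5: 10.7 × 1.333⁵ = 45.0334px
Difference: 45.0334 − 25.3439 = 19.6895px

19.69px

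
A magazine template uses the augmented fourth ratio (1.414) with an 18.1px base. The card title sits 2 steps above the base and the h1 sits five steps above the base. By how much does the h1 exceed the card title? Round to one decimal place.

Step 2: 18.1 × 1.414² = 36.189px
Step 5: 18.1 × 1.414⁵ = 102.312px
Difference: 102.312 − 36.189 = 66.123px

66.1px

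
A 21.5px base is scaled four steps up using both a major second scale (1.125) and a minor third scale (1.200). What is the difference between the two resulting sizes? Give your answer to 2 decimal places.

Major second: 21.5 × 1.125⁴ = 34.4388px
Minor third: 21.5 × 1.200⁴ = 44.5824px
Difference: 44.5824 − 34.4388 = 10.1436px

10.14px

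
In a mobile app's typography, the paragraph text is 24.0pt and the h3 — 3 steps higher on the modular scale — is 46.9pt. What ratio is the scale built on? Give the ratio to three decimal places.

1.250

r³ = 46.9 / 24.0, so r = (46.9/24.0)^(1/3).
r = 1.9542^(1/3) ≈ 1.2502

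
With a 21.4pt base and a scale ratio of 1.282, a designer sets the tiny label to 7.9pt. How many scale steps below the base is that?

4

1.282ⁿ = 21.4 / 7.9 = 2.7089
n = ln(2.7089) / ln(1.282) = 0.9965 / 0.2484 ≈ 4.01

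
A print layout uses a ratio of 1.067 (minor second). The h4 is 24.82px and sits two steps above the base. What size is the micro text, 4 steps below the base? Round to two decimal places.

Moving from step +2 to step -4 is 6 steps down, so divide by r⁶.
24.82 ÷ 1.067⁶ = 24.82 ÷ 1.47566 ≈ 16.820

16.82px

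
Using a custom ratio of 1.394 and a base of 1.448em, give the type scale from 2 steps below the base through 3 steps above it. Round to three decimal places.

0.745em, 1.039em, 1.448em, 2.019em, 2.814em, 3.922em

Step -2: 1.448 ÷ 1.394² = 0.745
Step -1: 1.448 ÷ 1.394 = 1.039
Step 0: 1.448em
Step 1: 1.448 × 1.394 = 2.019
Step 2: 1.448 × 1.394² = 2.814
Step 3: 1.448 × 1.394³ = 3.922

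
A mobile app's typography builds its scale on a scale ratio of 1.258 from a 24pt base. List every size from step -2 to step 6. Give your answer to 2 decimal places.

15.17pt, 19.08pt, 24.00pt, 30.19pt, 37.98pt, 47.78pt, 60.11pt, 75.62pt, 95.13pt

Step -2: 24.0 ÷ 1.258² = 15.17
Step -1: 24.0 ÷ 1.258 = 19.08
Step 0: 24pt
Step 1: 24.0 × 1.258 = 30.19
Step 2: 24.0 × 1.258² = 37.98
Step 3: 24.0 × 1.258³ = 47.78
Step 4: 24.0 × 1.258⁴ = 60.11
Step 5: 24.0 × 1.258⁵ = 75.62
Step 6: 24.0 × 1.258⁶ = 95.13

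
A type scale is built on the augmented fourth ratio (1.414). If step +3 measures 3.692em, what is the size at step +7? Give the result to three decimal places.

3.692 × 1.414⁴ = 3.692 × 3.99758 ≈ 14.759

14.759em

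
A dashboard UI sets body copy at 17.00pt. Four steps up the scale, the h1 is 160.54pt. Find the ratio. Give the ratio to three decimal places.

1.753

The ratio satisfies 17.00 × r⁴ = 160.54, so r = (160.54 / 17.00)^(1/4).
r = 9.4435^(1/4) ≈ 1.7530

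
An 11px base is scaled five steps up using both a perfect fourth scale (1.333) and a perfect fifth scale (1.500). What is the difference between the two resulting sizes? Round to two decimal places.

37.24px

Perfect fourth: 11.0 × 1.333⁵ = 46.2960px
Perfect fifth: 11.0 × 1.500⁵ = 83.5312px
Difference: 83.5312 − 46.2960 = 37.2352px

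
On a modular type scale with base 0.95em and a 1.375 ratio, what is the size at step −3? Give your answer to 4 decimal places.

A modular type scale is a geometric sequence: sizeₙ = base × rⁿ.
0.95 ÷ 1.375³ = 0.95 ÷ 2.59961 ≈ 0.3654

0.3654em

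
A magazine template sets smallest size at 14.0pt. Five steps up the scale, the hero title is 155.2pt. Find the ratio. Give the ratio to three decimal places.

1.618

The ratio satisfies 14.0 × r⁵ = 155.2, so r = (155.2 / 14.0)^(1/5).
r = 11.0857^(1/5) ≈ 1.6179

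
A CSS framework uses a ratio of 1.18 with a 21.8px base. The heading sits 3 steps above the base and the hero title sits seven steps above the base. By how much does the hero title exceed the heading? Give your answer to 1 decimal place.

33.6px

Step 3: 21.8 × 1.18³ = 35.818px
Step 7: 21.8 × 1.18⁷ = 69.443px
Difference: 69.443 − 35.818 = 33.625px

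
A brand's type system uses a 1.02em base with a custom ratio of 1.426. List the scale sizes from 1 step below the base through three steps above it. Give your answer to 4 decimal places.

Step -1: 1.02 ÷ 1.426 = 0.7153
Step 0: 1.02em
Step 1: 1.02 × 1.426 = 1.4545
Step 2: 1.02 × 1.426² = 2.0741
Step 3: 1.02 × 1.426³ = 2.9577

0.7153em, 1.0200em, 1.4545em, 2.0741em, 2.9577em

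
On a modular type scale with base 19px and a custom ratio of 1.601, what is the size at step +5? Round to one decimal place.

Each step on a modular scale multiplies by the ratio, so the size n steps from the base is base × ratioⁿ.
19.0 × 1.601⁵ = 19.0 × 10.51857 ≈ 199.85

199.9px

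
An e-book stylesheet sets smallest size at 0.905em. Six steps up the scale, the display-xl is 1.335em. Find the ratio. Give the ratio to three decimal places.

r⁶ = 1.335 / 0.905, so r = (1.335/0.905)^(1/6).
r = 1.4751^(1/6) ≈ 1.0669

1.067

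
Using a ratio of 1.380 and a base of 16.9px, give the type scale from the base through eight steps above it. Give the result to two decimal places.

16.90px, 23.32px, 32.18px, 44.41px, 61.29px, 84.58px, 116.72px, 161.08px, 222.29px

Step 0: 16.9px
Step 1: 16.9 × 1.380 = 23.32
Step 2: 16.9 × 1.380² = 32.18
Step 3: 16.9 × 1.380³ = 44.41
Step 4: 16.9 × 1.380⁴ = 61.29
Step 5: 16.9 × 1.380⁵ = 84.58
Step 6: 16.9 × 1.380⁶ = 116.72
Step 7: 16.9 × 1.380⁷ = 161.08
Step 8: 16.9 × 1.380⁸ = 222.29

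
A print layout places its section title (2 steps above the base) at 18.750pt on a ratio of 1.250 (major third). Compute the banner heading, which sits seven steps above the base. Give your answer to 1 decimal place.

Moving from step +2 to step +7 is 5 steps up, so multiply by r⁵.
18.750 × 1.250⁵ = 18.750 × 3.05176 ≈ 57.220

57.2pt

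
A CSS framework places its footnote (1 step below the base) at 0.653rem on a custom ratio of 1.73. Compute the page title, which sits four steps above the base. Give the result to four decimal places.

The gap is 4 − (-1) = 5 steps, so the factor is 1.73^5.
0.653 × 1.73⁵ = 0.653 × 15.49639 ≈ 10.1191

10.1191rem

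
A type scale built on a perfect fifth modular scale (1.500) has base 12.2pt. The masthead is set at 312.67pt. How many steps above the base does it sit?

8

1.500ⁿ = 312.67 / 12.2 = 25.6287
n = ln(25.6287) / ln(1.500) = 3.2437 / 0.4055 ≈ 8.00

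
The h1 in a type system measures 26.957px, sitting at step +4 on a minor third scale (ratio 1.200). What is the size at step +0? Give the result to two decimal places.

Moving from step +4 to step +0 is 4 steps down, so divide by r⁴.
26.957 ÷ 1.200⁴ = 26.957 ÷ 2.07360 ≈ 13.000

13.00px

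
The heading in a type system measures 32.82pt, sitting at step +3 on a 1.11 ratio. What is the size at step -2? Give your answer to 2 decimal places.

32.82 ÷ 1.11⁵ = 32.82 ÷ 1.68506 ≈ 19.477

19.48pt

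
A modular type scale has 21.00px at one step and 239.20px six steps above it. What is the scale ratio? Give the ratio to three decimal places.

r⁶ = 239.20 / 21.00, so r = (239.20/21.00)^(1/6).
r = 11.3905^(1/6) ≈ 1.5000

1.500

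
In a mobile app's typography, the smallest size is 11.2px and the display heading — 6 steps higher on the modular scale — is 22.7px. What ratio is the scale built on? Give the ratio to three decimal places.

1.125

r⁶ = 22.7 / 11.2, so r = (22.7/11.2)^(1/6).
r = 2.0268^(1/6) ≈ 1.1250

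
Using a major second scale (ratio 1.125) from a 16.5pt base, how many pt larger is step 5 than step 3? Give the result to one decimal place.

Step 3: 16.5 × 1.125³ = 23.493pt
Step 5: 16.5 × 1.125⁵ = 29.734pt
Difference: 29.734 − 23.493 = 6.241pt

6.2pt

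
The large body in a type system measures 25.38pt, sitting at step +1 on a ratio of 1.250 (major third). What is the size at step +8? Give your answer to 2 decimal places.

121.02pt

25.38 × 1.250⁷ = 25.38 × 4.76837 ≈ 121.021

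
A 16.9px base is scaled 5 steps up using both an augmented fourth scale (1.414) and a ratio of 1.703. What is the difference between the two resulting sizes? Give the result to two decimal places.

Augmented fourth: 16.9 × 1.414⁵ = 95.5287px
At 1.703: 16.9 × 1.703⁵ = 242.0806px
Difference: 242.0806 − 95.5287 = 146.5519px

146.55px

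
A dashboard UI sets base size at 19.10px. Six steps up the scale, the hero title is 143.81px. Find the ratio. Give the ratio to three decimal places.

The ratio satisfies 19.10 × r⁶ = 143.81, so r = (143.81 / 19.10)^(1/6).
r = 7.5293^(1/6) ≈ 1.4000

1.400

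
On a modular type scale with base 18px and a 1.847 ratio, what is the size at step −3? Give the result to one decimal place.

2.9px

18.0 ÷ 1.847³ = 18.0 ÷ 6.30087 ≈ 2.86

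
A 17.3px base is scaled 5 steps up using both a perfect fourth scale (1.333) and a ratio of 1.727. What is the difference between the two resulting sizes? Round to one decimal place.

193.0px

Perfect fourth: 17.3 × 1.333⁵ = 72.811px
At 1.727: 17.3 × 1.727⁵ = 265.771px
Difference: 265.771 − 72.811 = 192.960px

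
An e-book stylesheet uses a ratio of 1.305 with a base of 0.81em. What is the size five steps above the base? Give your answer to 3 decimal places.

Every step multiplies by the scale ratio.
0.81 × 1.305⁵ = 0.81 × 3.78488 ≈ 3.066

3.066em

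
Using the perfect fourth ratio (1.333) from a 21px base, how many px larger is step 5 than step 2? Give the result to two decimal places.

51.07px

Step 2: 21.0 × 1.333² = 37.3147px
Step 5: 21.0 × 1.333⁵ = 88.3833px
Difference: 88.3833 − 37.3147 = 51.0686px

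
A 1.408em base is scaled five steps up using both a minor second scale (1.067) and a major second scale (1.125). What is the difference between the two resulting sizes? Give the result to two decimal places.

0.59em

Minor second: 1.408 × 1.067⁵ = 1.9473em
Major second: 1.408 × 1.125⁵ = 2.5373em
Difference: 2.5373 − 1.9473 = 0.5900em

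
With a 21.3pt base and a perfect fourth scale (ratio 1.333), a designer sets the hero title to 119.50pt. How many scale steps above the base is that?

1.333ⁿ = 119.50 / 21.3 = 5.6103
n = ln(5.6103) / ln(1.333) = 1.7246 / 0.2874 ≈ 6.00

6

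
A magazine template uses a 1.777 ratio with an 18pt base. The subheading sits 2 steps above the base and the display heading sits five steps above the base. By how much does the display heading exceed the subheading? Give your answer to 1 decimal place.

262.1pt

Step 2: 18.0 × 1.777² = 56.839pt
Step 5: 18.0 × 1.777⁵ = 318.940pt
Difference: 318.940 − 56.839 = 262.101pt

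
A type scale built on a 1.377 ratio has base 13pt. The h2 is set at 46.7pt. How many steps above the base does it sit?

1.377ⁿ = 46.7 / 13 = 3.5923
n = ln(3.5923) / ln(1.377) = 1.2788 / 0.3199 ≈ 4.00

4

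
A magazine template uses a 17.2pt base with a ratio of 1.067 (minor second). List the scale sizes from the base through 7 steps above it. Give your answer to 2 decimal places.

17.20pt, 18.35pt, 19.58pt, 20.89pt, 22.29pt, 23.79pt, 25.38pt, 27.08pt

Step 0: 17.2pt
Step 1: 17.2 × 1.067 = 18.35
Step 2: 17.2 × 1.067² = 19.58
Step 3: 17.2 × 1.067³ = 20.89
Step 4: 17.2 × 1.067⁴ = 22.29
Step 5: 17.2 × 1.067⁵ = 23.79
Step 6: 17.2 × 1.067⁶ = 25.38
Step 7: 17.2 × 1.067⁷ = 27.08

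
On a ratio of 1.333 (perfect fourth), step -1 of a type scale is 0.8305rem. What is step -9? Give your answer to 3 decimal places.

0.083rem

Moving from step -1 to step -9 is 8 steps down, so divide by r⁸.
0.8305 ÷ 1.333⁸ = 0.8305 ÷ 9.96876 ≈ 0.083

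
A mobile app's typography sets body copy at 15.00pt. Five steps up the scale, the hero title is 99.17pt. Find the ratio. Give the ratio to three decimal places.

1.459

r⁵ = 99.17 / 15.00, so r = (99.17/15.00)^(1/5).
r = 6.6113^(1/5) ≈ 1.4590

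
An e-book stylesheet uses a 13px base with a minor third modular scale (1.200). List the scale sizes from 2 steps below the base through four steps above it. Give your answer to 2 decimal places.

Step -2: 13.0 ÷ 1.200² = 9.03
Step -1: 13.0 ÷ 1.200 = 10.83
Step 0: 13px
Step 1: 13.0 × 1.200 = 15.60
Step 2: 13.0 × 1.200² = 18.72
Step 3: 13.0 × 1.200³ = 22.46
Step 4: 13.0 × 1.200⁴ = 26.96

9.03px, 10.83px, 13.00px, 15.60px, 18.72px, 22.46px, 26.96px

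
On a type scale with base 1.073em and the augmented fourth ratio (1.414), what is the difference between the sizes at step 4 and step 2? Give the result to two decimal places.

2.14em

Step 2: 1.073 × 1.414² = 2.1454em
Step 4: 1.073 × 1.414⁴ = 4.2894em
Difference: 4.2894 − 2.1454 = 2.1440em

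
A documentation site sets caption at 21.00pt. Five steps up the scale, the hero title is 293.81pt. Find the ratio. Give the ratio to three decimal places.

The ratio satisfies 21.00 × r⁵ = 293.81, so r = (293.81 / 21.00)^(1/5).
r = 13.9910^(1/5) ≈ 1.6950

1.695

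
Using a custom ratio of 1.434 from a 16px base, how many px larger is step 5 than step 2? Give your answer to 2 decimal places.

Step 2: 16.0 × 1.434² = 32.9017px
Step 5: 16.0 × 1.434⁵ = 97.0210px
Difference: 97.0210 − 32.9017 = 64.1193px

64.12px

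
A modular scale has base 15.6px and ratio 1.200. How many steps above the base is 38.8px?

1.200ⁿ = 38.8 / 15.6 = 2.4872
n = ln(2.4872) / ln(1.200) = 0.9111 / 0.1823 ≈ 5.00

5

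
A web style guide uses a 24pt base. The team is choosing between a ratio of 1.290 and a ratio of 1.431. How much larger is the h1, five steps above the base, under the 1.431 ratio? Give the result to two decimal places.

At 1.290: 24.0 × 1.290⁵ = 85.7353pt
At 1.431: 24.0 × 1.431⁵ = 144.0156pt
Difference: 144.0156 − 85.7353 = 58.2803pt

58.28pt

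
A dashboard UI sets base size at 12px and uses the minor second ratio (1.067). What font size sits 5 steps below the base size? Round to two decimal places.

8.68px

12.0 ÷ 1.067⁵ = 12.0 ÷ 1.38300 ≈ 8.68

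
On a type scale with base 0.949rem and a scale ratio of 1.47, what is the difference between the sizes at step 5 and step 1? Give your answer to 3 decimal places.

Step 1: 0.949 × 1.47 = 1.39503rem
Step 5: 0.949 × 1.47⁵ = 6.51408rem
Difference: 6.51408 − 1.39503 = 5.11905rem

5.119rem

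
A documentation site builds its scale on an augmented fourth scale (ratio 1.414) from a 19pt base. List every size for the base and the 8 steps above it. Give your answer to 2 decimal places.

Step 0: 19pt
Step 1: 19.0 × 1.414 = 26.87
Step 2: 19.0 × 1.414² = 37.99
Step 3: 19.0 × 1.414³ = 53.72
Step 4: 19.0 × 1.414⁴ = 75.95
Step 5: 19.0 × 1.414⁵ = 107.40
Step 6: 19.0 × 1.414⁶ = 151.86
Step 7: 19.0 × 1.414⁷ = 214.73
Step 8: 19.0 × 1.414⁸ = 303.63

19.00pt, 26.87pt, 37.99pt, 53.72pt, 75.95pt, 107.40pt, 151.86pt, 214.73pt, 303.63pt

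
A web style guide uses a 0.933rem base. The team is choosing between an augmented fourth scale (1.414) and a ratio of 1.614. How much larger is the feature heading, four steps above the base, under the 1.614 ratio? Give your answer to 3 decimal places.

2.602rem

Augmented fourth: 0.933 × 1.414⁴ = 3.72975rem
At 1.614: 0.933 × 1.614⁴ = 6.33134rem
Difference: 6.33134 − 3.72975 = 2.60159rem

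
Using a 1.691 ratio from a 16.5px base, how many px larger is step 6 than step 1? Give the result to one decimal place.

357.9px

Step 1: 16.5 × 1.691 = 27.902px
Step 6: 16.5 × 1.691⁶ = 385.785px
Difference: 385.785 − 27.902 = 357.883px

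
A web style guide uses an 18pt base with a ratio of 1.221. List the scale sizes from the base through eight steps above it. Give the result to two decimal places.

18.00pt, 21.98pt, 26.84pt, 32.77pt, 40.01pt, 48.85pt, 59.64pt, 72.83pt, 88.92pt

Step 0: 18pt
Step 1: 18.0 × 1.221 = 21.98
Step 2: 18.0 × 1.221² = 26.84
Step 3: 18.0 × 1.221³ = 32.77
Step 4: 18.0 × 1.221⁴ = 40.01
Step 5: 18.0 × 1.221⁵ = 48.85
Step 6: 18.0 × 1.221⁶ = 59.64
Step 7: 18.0 × 1.221⁷ = 72.83
Step 8: 18.0 × 1.221⁸ = 88.92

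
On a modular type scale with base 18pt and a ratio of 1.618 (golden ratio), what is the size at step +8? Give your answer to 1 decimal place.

Every step multiplies by the scale ratio.
18.0 × 1.618⁸ = 18.0 × 46.97082 ≈ 845.47

845.5pt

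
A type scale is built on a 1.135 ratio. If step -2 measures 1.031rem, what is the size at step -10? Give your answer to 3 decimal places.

1.031 ÷ 1.135⁸ = 1.031 ÷ 2.75402 ≈ 0.374

0.374rem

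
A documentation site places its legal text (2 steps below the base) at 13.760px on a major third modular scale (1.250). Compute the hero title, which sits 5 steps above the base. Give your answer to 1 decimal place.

13.760 × 1.250⁷ = 13.760 × 4.76837 ≈ 65.613

65.6px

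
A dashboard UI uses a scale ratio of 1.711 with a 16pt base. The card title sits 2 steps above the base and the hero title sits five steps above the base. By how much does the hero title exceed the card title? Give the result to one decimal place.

Step 2: 16.0 × 1.711² = 46.840pt
Step 5: 16.0 × 1.711⁵ = 234.623pt
Difference: 234.623 − 46.840 = 187.783pt

187.8pt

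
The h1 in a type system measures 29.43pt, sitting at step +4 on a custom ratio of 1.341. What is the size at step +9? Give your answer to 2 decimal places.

127.62pt

Moving from step +4 to step +9 is 5 steps up, so multiply by r⁵.
29.43 × 1.341⁵ = 29.43 × 4.33655 ≈ 127.625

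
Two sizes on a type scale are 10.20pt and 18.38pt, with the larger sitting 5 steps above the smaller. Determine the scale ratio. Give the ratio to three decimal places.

The ratio satisfies 10.20 × r⁵ = 18.38, so r = (18.38 / 10.20)^(1/5).
r = 1.8020^(1/5) ≈ 1.1250

1.125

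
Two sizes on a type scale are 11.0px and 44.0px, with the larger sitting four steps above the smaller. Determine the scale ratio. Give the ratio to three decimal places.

1.414

The ratio satisfies 11.0 × r⁴ = 44.0, so r = (44.0 / 11.0)^(1/4).
r = 4.0000^(1/4) ≈ 1.4142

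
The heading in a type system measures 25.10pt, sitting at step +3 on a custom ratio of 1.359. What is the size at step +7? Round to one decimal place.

85.6pt

25.10 × 1.359⁴ = 25.10 × 3.41097 ≈ 85.615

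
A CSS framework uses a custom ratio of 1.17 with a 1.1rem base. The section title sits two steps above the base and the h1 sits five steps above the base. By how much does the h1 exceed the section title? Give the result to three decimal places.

0.906rem

Step 2: 1.1 × 1.17² = 1.50579rem
Step 5: 1.1 × 1.17⁵ = 2.41169rem
Difference: 2.41169 − 1.50579 = 0.90590rem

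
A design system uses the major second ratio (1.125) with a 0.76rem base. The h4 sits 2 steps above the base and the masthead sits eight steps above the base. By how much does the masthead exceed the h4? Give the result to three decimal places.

0.988rem

Step 2: 0.76 × 1.125² = 0.96188rem
Step 8: 0.76 × 1.125⁸ = 1.95000rem
Difference: 1.95000 − 0.96188 = 0.98812rem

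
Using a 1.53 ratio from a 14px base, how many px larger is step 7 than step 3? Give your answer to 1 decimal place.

224.6px

Step 3: 14.0 × 1.53³ = 50.142px
Step 7: 14.0 × 1.53⁷ = 274.769px
Difference: 274.769 − 50.142 = 224.627px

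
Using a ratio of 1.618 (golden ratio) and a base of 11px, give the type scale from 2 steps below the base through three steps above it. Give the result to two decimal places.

Step -2: 11.0 ÷ 1.618² = 4.20
Step -1: 11.0 ÷ 1.618 = 6.80
Step 0: 11px
Step 1: 11.0 × 1.618 = 17.80
Step 2: 11.0 × 1.618² = 28.80
Step 3: 11.0 × 1.618³ = 46.59

4.20px, 6.80px, 11.00px, 17.80px, 28.80px, 46.59px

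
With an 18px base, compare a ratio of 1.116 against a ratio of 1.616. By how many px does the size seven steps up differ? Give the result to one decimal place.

479.2px

At 1.116: 18.0 × 1.116⁷ = 38.808px
At 1.616: 18.0 × 1.616⁷ = 518.038px
Difference: 518.038 − 38.808 = 479.230px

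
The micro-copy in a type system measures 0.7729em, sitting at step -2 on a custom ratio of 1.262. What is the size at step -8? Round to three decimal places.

0.191em

0.7729 ÷ 1.262⁶ = 0.7729 ÷ 4.03977 ≈ 0.191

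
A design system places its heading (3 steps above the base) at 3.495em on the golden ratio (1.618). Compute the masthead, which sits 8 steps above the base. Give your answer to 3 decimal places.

3.495 × 1.618⁵ = 3.495 × 11.08901 ≈ 38.756

38.756em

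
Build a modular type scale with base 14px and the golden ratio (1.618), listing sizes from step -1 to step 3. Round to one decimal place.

8.7px, 14.0px, 22.7px, 36.7px, 59.3px

Step -1: 14.0 ÷ 1.618 = 8.7
Step 0: 14px
Step 1: 14.0 × 1.618 = 22.7
Step 2: 14.0 × 1.618² = 36.7
Step 3: 14.0 × 1.618³ = 59.3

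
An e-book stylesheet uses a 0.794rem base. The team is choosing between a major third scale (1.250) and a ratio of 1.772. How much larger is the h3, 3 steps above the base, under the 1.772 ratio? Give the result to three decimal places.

2.867rem

Major third: 0.794 × 1.250³ = 1.55078rem
At 1.772: 0.794 × 1.772³ = 4.41786rem
Difference: 4.41786 − 1.55078 = 2.86708rem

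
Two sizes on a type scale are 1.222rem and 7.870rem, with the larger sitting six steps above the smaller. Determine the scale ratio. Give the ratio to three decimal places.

The ratio satisfies 1.222 × r⁶ = 7.870, so r = (7.870 / 1.222)^(1/6).
r = 6.4403^(1/6) ≈ 1.3640

1.364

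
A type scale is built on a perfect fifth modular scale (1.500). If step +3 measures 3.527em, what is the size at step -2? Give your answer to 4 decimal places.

0.4645em

The gap is -2 − (3) = -5 steps, so the factor is 1.500^-5.
3.527 ÷ 1.500⁵ = 3.527 ÷ 7.59375 ≈ 0.4645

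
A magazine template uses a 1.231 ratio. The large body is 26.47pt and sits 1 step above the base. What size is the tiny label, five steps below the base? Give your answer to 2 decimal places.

Moving from step +1 to step -5 is 6 steps down, so divide by r⁶.
26.47 ÷ 1.231⁶ = 26.47 ÷ 3.47975 ≈ 7.607

7.61pt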